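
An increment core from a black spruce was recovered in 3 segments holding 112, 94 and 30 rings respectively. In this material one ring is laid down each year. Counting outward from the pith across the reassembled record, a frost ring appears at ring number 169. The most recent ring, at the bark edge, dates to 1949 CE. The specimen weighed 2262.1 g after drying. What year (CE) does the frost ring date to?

1882 CE

Total rings = 112 + 94 + 30 = 236.
236 − 169 = 67 rings lie beyond the frost ring toward the bark edge.
Counting back 67 years from 1949 CE places the frost ring in 1949 − 67 = 1882 CE.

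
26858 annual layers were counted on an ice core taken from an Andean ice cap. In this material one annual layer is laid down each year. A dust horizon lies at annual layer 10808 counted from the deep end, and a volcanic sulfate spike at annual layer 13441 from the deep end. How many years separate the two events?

2633 yr

The two markers are separated by 13441 − 10808 = 2633 annual layers.
One annual layer per year makes the interval 2633 years.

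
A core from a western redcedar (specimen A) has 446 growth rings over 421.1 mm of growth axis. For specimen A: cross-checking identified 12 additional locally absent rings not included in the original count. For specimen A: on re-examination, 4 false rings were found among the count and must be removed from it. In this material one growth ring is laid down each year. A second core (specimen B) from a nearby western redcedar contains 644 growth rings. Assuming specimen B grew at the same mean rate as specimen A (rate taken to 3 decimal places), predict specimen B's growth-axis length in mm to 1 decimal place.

597.6 mm

Specimen A: adjusted count: 446 − 4 + 12 = 454 growth rings.
A: Extension rate ≈ 421.1 / 454 = 0.928 mm/yr.
Length of B = 0.928 × 644 = 597.6 mm.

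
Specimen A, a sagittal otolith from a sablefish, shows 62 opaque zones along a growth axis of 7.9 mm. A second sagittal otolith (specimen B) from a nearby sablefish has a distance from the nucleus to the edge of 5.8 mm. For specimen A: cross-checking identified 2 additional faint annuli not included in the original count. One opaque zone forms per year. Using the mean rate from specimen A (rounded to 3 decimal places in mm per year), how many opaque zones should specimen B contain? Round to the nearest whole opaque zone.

47 opaque zones

Specimen A: correcting the raw count gives 62 + 2 = 64 true opaque zones.
A: Mean rate = 7.9 mm / 64 years ≈ 0.123 mm/yr.
For B, 5.8 / 0.123 = 47.15 years ≈ 47 opaque zones.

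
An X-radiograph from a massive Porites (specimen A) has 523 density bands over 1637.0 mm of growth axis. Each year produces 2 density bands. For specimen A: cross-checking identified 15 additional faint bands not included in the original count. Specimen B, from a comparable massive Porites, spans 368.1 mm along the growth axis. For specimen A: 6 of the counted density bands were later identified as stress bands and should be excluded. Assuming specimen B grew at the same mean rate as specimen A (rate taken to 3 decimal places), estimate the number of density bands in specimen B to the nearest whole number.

Specimen A: correcting the raw count gives 523 − 6 + 15 = 532 true density bands.
Specimen A: dividing by 2 density bands per year: 532 / 2 = 266 years.
A: Mean rate = 1637.0 mm / 266 years ≈ 6.154 mm/year.
B spans 368.1 / 6.154 = 59.81 years; at 2 density bands per year that is 59.81 × 2 ≈ 120 density bands.

120 density bands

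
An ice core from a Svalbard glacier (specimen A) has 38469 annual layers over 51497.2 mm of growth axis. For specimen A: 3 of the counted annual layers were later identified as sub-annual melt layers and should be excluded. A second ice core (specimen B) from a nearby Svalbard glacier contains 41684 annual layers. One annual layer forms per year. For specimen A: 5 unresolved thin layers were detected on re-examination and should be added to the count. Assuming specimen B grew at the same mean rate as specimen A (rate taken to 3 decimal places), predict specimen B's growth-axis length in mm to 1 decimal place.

Specimen A: adjusted count: 38469 − 3 + 5 = 38471 annual layers.
A: Mean rate = 51497.2 mm / 38471 years ≈ 1.339 mm/year.
Length of B = 1.339 × 41684 = 55814.9 mm.

55814.9 mm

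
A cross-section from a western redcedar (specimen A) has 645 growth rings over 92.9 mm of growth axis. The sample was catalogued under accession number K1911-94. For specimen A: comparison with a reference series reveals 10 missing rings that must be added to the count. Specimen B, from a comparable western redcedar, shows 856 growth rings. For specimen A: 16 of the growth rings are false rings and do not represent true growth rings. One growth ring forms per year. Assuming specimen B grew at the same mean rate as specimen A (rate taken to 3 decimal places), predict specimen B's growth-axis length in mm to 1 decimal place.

Specimen A: adjusted count: 645 − 16 + 10 = 639 growth rings.
A: Extension rate ≈ 92.9 / 639 = 0.145 mm per year.
Length of B = 0.145 × 856 = 124.1 mm.

124.1 mm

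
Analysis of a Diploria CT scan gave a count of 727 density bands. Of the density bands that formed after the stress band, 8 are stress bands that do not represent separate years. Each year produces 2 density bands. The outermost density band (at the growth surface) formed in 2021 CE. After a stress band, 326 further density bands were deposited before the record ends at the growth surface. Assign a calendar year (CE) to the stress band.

326 density bands post-date the stress band.
Removing the 8 false density bands leaves 326 − 8 = 318 true density bands beyond the stress band.
Dividing by 2 density bands per year: 318 / 2 = 159 years.
2021 − 159 = 1862 CE.

1862 CE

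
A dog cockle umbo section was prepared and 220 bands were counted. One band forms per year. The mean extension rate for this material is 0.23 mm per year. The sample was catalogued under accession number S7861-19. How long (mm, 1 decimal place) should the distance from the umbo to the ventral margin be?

220 years of growth are recorded.
Predicted length = 0.23 mm/year × 220 years = 50.6 mm.

50.6 mm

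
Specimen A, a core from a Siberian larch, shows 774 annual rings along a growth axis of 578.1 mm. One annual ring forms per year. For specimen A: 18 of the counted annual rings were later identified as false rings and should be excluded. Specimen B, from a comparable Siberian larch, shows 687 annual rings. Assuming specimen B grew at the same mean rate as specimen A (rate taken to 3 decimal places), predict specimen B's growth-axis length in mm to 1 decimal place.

525.6 mm

Specimen A: after corrections the count is 774 − 18 = 756 annual rings.
A: Extension rate ≈ 578.1 / 756 = 0.765 mm/yr.
Length of B = 0.765 × 687 = 525.6 mm.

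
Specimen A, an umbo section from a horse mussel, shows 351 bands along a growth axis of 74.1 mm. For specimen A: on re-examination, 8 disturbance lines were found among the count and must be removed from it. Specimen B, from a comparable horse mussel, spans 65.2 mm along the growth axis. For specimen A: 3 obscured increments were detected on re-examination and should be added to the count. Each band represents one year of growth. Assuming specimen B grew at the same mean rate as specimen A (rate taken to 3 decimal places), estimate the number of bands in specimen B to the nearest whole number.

Specimen A: after corrections the count is 351 − 8 + 3 = 346 bands.
A: 74.1 mm over 346 years gives 74.1 / 346 ≈ 0.214 mm/year.
For B, 65.2 / 0.214 = 304.67 years ≈ 305 bands.

305 bands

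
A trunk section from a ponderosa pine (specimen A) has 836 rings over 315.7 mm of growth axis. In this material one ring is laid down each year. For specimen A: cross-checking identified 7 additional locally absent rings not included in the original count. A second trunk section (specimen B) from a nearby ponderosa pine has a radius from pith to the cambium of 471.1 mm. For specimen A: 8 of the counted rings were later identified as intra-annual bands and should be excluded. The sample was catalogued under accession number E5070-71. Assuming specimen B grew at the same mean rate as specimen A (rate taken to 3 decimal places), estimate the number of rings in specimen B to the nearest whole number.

1246 rings

Specimen A: adjusted count: 836 − 8 + 7 = 835 rings.
A: Mean rate = 315.7 mm / 835 years ≈ 0.378 mm/yr.
B spans 471.1 / 0.378 = 1246.30 years ≈ 1246 rings.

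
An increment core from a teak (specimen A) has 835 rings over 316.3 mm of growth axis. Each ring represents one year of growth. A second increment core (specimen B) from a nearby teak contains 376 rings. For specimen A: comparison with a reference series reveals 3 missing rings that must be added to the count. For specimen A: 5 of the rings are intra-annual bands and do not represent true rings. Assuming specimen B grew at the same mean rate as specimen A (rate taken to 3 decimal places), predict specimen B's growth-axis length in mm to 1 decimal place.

142.9 mm

Specimen A: correcting the raw count gives 835 − 5 + 3 = 833 true rings.
A: 316.3 mm over 833 years gives 316.3 / 833 ≈ 0.380 mm/yr.
For B, 0.380 mm/year × 376 years = 142.9 mm.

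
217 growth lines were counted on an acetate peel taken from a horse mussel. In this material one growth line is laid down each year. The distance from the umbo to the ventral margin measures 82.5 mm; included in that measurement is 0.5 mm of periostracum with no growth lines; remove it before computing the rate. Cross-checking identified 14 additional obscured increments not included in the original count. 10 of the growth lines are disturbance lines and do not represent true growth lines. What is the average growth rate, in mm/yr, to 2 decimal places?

0.37 mm/yr

Adjusted count: 217 − 10 + 14 = 221 growth lines.
Removing the 0.5 mm offcut leaves 82.5 − 0.5 = 82.0 mm.
Extension rate ≈ 82.0 / 221 = 0.37 mm/yr.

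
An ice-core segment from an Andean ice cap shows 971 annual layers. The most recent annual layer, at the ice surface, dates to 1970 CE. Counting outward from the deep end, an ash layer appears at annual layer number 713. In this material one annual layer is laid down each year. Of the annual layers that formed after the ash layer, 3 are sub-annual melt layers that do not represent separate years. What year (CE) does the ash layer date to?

1715 CE

Between annual layer 713 and the ice surface there are 971 − 713 = 258 annual layers.
Excluding 3 false annual layers: 258 − 3 = 255.
The annual layer at the ice surface is 1970 CE, so the ash layer dates to 1970 − 255 = 1715 CE.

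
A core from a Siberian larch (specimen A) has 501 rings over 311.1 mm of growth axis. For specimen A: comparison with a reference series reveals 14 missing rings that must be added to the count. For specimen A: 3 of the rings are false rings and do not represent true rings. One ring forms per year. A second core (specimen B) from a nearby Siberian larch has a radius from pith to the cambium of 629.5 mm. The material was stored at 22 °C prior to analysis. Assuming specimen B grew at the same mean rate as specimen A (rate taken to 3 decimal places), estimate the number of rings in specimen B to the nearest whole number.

1035 rings

Specimen A: after corrections the count is 501 − 3 + 14 = 512 rings.
A: Mean rate = 311.1 mm / 512 years ≈ 0.608 mm per year.
B spans 629.5 / 0.608 = 1035.36 years ≈ 1035 rings.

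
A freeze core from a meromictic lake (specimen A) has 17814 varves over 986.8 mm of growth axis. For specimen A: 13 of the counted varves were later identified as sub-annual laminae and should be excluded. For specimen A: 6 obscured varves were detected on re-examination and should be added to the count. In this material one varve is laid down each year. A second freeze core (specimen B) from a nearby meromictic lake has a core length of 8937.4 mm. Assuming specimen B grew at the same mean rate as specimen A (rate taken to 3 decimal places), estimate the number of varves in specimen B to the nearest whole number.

Specimen A: correcting the raw count gives 17814 − 13 + 6 = 17807 true varves.
A: Extension rate ≈ 986.8 / 17807 = 0.055 mm per year.
For B, 8937.4 / 0.055 = 162498.18 years ≈ 162498 varves.

162498 varves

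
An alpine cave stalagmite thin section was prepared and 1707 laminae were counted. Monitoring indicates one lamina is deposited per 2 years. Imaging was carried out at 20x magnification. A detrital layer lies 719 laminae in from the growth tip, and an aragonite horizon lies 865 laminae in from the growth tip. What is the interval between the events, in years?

Separation: 865 − 719 = 146 laminae.
Multiplying by 2 years per lamina: 146 × 2 = 292 years.

292 years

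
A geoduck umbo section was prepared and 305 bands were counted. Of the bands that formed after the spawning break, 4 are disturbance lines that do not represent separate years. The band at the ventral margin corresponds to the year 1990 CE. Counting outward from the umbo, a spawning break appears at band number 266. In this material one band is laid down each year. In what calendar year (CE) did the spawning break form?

The spawning break sits at band 266 from the umbo, so 305 − 266 = 39 bands formed after it.
Excluding 4 false bands: 39 − 4 = 35.
Counting back 35 years from 1990 CE places the spawning break in 1990 − 35 = 1955 CE.

1955 CE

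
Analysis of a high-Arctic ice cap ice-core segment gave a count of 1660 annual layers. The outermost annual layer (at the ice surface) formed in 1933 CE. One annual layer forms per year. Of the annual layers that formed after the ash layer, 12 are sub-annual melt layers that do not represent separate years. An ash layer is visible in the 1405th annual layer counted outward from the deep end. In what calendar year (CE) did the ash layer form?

1660 − 1405 = 255 annual layers lie beyond the ash layer toward the ice surface.
Excluding 12 false annual layers: 255 − 12 = 243.
Counting back 243 years from 1933 CE places the ash layer in 1933 − 243 = 1690 CE.

1690 CE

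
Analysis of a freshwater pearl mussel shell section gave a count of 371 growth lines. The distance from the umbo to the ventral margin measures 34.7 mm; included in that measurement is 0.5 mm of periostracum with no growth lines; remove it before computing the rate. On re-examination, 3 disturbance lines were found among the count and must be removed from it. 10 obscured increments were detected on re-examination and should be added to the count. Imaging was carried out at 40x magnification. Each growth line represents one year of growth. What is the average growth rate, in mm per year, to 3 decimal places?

0.090 mm per year

True growth line count = 371 − 3 + 10 = 378.
Net length = 34.7 − 0.5 = 34.2 mm.
Extension rate ≈ 34.2 / 378 = 0.090 mm per year.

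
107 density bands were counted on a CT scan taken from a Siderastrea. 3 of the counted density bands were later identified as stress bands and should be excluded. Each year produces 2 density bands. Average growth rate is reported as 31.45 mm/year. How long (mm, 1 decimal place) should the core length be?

1635.4 mm

Adjusted count: 107 − 3 = 104 density bands.
Dividing by 2 density bands per year: 104 / 2 = 52 years.
Predicted length = 31.45 mm/year × 52 years = 1635.4 mm.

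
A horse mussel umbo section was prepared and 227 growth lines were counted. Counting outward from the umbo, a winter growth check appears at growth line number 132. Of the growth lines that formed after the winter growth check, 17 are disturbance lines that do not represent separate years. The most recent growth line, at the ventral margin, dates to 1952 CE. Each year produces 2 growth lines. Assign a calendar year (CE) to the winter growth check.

Between growth line 132 and the ventral margin there are 227 − 132 = 95 growth lines.
Excluding 17 false growth lines: 95 − 17 = 78.
78 growth lines at 2 per year is 78 / 2 = 39 years.
Counting back 39 years from 1952 CE places the winter growth check in 1952 − 39 = 1913 CE.

1913 CE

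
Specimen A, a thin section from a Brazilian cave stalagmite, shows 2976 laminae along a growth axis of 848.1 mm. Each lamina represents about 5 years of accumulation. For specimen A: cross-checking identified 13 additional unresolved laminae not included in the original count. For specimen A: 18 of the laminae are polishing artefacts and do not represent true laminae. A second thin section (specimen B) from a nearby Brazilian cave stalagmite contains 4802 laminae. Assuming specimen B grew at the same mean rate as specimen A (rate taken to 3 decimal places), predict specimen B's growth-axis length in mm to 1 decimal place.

Specimen A: adjusted count: 2976 − 18 + 13 = 2971 laminae.
Specimen A: 2971 laminae at 5 years each span 2971 × 5 = 14855 years.
A: 848.1 mm over 14855 years gives 848.1 / 14855 ≈ 0.057 mm/year.
Specimen B: 4802 laminae at 5 years each span 4802 × 5 = 24010 years. B's length ≈ 0.057 × 24010 = 1368.6 mm.

1368.6 mm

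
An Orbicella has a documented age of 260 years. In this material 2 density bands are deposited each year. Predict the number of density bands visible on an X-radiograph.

520 density bands

With 2 density bands per year, 260 years would produce 260 × 2 = 520 density bands.
So 520 density bands should be present.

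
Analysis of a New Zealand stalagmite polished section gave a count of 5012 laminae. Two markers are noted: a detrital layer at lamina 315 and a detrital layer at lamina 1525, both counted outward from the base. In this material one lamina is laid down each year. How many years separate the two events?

1210 years

1525 − 315 = 1210 laminae lie between the two events.
One lamina per year makes the interval 1210 years.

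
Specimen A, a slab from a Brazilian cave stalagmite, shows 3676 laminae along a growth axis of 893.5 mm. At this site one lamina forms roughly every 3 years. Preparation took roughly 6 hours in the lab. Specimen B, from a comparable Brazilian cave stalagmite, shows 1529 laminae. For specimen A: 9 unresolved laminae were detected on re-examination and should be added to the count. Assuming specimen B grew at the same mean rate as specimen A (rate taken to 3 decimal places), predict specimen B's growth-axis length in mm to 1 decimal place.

371.5 mm

Specimen A: after corrections the count is 3676 + 9 = 3685 laminae.
Specimen A: multiplying by 3 years per lamina: 3685 × 3 = 11055 years.
A: Extension rate ≈ 893.5 / 11055 = 0.081 mm/yr.
Specimen B: 1529 laminae at 3 years each span 1529 × 3 = 4587 years. Length of B = 0.081 × 4587 = 371.5 mm.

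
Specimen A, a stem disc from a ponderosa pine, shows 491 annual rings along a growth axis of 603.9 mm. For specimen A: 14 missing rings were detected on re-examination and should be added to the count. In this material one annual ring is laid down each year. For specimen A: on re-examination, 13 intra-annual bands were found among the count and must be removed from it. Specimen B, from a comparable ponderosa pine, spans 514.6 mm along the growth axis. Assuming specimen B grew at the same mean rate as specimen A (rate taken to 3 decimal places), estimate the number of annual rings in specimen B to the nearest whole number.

419 annual rings

Specimen A: correcting the raw count gives 491 − 13 + 14 = 492 true annual rings.
A: Mean rate = 603.9 mm / 492 years ≈ 1.227 mm/yr.
B spans 514.6 / 1.227 = 419.40 years ≈ 419 annual rings.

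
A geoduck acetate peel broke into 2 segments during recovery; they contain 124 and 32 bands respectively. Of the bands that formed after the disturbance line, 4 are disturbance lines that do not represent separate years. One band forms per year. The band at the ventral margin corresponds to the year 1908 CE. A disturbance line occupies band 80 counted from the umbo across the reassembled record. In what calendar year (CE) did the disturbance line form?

1836 CE

Total bands = 124 + 32 = 156.
156 − 80 = 76 bands lie beyond the disturbance line toward the ventral margin.
Removing the 4 false bands leaves 76 − 4 = 72 true bands beyond the disturbance line.
The band at the ventral margin is 1908 CE, so the disturbance line dates to 1908 − 72 = 1836 CE.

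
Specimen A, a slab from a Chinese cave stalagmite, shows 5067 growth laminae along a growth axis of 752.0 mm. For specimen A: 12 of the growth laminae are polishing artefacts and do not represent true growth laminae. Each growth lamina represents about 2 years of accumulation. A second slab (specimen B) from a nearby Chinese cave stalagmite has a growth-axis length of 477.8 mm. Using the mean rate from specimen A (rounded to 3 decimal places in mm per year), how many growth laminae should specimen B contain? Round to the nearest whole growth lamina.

3228 growth laminae

Specimen A: adjusted count: 5067 − 12 = 5055 growth laminae.
Specimen A: 5055 growth laminae at 2 years each span 5055 × 2 = 10110 years.
A: Mean rate = 752.0 mm / 10110 years ≈ 0.074 mm/year.
Specimen B: 477.8 mm / 0.074 mm per year = 6456.76 years; at 2 years per growth lamina that is 6456.76 / 2 ≈ 3228 growth laminae.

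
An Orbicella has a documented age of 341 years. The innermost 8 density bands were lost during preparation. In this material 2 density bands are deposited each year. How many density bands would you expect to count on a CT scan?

Expected density bands: 341 × 2 = 682.
Subtracting the 8 density bands not captured gives 682 − 8 = 674 density bands in the record.

674 density bands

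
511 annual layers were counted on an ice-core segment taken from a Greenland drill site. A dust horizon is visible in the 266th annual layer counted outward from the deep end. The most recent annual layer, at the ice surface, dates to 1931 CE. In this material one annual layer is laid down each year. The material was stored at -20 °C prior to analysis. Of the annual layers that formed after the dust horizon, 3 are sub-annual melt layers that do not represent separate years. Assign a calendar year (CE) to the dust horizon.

511 − 266 = 245 annual layers lie beyond the dust horizon toward the ice surface.
Excluding 3 false annual layers: 245 − 3 = 242.
The annual layer at the ice surface is 1931 CE, so the dust horizon dates to 1931 − 242 = 1689 CE.

1689 CE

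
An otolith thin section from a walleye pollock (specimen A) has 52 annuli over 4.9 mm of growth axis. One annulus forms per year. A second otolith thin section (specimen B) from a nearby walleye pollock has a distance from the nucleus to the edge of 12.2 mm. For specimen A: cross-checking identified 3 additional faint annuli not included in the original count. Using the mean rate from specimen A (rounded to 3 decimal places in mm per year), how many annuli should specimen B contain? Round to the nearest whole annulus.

137 annuli

Specimen A: correcting the raw count gives 52 + 3 = 55 true annuli.
A: Extension rate ≈ 4.9 / 55 = 0.089 mm/yr.
B spans 12.2 / 0.089 = 137.08 years ≈ 137 annuli.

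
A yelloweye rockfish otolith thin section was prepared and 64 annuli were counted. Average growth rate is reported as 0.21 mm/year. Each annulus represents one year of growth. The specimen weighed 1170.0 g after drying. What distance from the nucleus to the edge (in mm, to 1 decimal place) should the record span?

13.4 mm

The record spans 64 years at 0.21 mm per year.
Length ≈ 0.21 × 64 = 13.4 mm.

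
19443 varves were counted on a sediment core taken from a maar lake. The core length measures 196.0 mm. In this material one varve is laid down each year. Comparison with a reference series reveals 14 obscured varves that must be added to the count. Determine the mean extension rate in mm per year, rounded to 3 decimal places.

0.010 mm per year

Correcting the raw count gives 19443 + 14 = 19457 true varves.
Mean rate = 196.0 mm / 19457 years ≈ 0.010 mm per year.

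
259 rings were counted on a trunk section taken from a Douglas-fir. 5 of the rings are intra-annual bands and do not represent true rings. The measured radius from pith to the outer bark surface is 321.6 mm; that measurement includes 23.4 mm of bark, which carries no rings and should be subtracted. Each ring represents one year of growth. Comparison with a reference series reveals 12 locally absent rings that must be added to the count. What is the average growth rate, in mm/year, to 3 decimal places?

After corrections the count is 259 − 5 + 12 = 266 rings.
The growth record spans 321.6 − 23.4 = 298.2 mm.
Mean rate = 298.2 mm / 266 years ≈ 1.121 mm/year.

1.121 mm/year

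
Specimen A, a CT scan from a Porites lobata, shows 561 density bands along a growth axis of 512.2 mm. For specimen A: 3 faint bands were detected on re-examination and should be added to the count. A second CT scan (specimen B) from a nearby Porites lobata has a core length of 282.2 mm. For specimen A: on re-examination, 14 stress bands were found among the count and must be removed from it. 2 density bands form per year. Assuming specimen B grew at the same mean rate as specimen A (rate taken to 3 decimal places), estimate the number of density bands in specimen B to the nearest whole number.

303 density bands

Specimen A: adjusted count: 561 − 14 + 3 = 550 density bands.
Specimen A: with 2 density bands per year, 550 / 2 = 275 years.
A: Extension rate ≈ 512.2 / 275 = 1.863 mm/yr.
B spans 282.2 / 1.863 = 151.48 years; at 2 density bands per year that is 151.48 × 2 ≈ 303 density bands.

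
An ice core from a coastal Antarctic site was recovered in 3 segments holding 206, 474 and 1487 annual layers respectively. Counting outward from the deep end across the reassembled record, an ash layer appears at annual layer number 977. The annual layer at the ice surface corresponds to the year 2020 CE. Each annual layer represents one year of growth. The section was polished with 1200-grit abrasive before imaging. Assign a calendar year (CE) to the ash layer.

Total annual layers = 206 + 474 + 1487 = 2167.
Between annual layer 977 and the ice surface there are 2167 − 977 = 1190 annual layers.
Counting back 1190 years from 2020 CE places the ash layer in 2020 − 1190 = 830 CE.

830 CE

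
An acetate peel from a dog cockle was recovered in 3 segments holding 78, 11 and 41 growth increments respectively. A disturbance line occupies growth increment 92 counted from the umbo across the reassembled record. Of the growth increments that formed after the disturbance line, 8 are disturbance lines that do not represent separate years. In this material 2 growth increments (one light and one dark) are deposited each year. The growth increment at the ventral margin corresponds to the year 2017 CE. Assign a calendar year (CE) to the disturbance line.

2002 CE

Total growth increments = 78 + 11 + 41 = 130.
130 − 92 = 38 growth increments lie beyond the disturbance line toward the ventral margin.
Excluding 8 false growth increments: 38 − 8 = 30.
With 2 growth increments per year, 30 / 2 = 15 years.
Counting back 15 years from 2017 CE places the disturbance line in 2017 − 15 = 2002 CE.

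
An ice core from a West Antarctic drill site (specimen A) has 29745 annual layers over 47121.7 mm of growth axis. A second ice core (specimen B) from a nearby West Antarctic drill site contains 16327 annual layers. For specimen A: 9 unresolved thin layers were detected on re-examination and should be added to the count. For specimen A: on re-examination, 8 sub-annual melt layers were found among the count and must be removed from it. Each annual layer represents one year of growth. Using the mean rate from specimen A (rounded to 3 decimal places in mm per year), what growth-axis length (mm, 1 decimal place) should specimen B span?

Specimen A: true annual layer count = 29745 − 8 + 9 = 29746.
A: Mean rate = 47121.7 mm / 29746 years ≈ 1.584 mm/year.
Length of B = 1.584 × 16327 = 25862.0 mm.

25862.0 mm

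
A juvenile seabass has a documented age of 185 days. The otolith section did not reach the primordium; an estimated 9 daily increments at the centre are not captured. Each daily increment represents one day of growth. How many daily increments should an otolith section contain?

At one daily increment per day, 185 days correspond to 185 daily increments.
Subtracting the 9 daily increments not captured gives 185 − 9 = 176 daily increments in the record.

176 daily increments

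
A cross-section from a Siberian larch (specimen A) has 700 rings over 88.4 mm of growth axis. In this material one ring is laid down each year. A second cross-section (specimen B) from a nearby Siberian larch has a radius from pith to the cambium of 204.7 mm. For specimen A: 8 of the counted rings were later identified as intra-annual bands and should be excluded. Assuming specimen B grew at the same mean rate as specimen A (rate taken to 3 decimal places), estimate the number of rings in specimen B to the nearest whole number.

Specimen A: adjusted count: 700 − 8 = 692 rings.
A: Extension rate ≈ 88.4 / 692 = 0.128 mm/yr.
Specimen B: 204.7 mm / 0.128 mm per year = 1599.22 years ≈ 1599 rings.

1599 rings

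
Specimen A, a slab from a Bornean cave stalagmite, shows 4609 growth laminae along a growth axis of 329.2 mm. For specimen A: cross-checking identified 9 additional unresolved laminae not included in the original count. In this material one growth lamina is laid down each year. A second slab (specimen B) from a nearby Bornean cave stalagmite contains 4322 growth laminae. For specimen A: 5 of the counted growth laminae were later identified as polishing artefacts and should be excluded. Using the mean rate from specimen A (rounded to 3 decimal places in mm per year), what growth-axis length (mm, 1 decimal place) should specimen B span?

Specimen A: correcting the raw count gives 4609 − 5 + 9 = 4613 true growth laminae.
A: Extension rate ≈ 329.2 / 4613 = 0.071 mm per year.
B's length ≈ 0.071 × 4322 = 306.9 mm.

306.9 mm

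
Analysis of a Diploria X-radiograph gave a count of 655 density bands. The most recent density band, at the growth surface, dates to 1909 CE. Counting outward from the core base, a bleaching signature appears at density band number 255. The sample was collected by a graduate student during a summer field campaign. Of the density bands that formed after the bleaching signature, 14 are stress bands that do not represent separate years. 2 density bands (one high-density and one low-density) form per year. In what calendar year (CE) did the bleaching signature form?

The bleaching signature sits at density band 255 from the core base, so 655 − 255 = 400 density bands formed after it.
400 − 14 false = 386 true density bands after the bleaching signature.
Dividing by 2 density bands per year: 386 / 2 = 193 years.
The density band at the growth surface is 1909 CE, so the bleaching signature dates to 1909 − 193 = 1716 CE.

1716 CE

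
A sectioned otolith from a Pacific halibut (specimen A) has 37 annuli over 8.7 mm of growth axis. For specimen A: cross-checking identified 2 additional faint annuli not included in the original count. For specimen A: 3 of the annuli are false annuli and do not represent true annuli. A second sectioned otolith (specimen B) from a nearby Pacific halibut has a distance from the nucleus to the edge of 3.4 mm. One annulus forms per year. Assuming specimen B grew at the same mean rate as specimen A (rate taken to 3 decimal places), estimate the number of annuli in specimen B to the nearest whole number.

14 annuli

Specimen A: adjusted count: 37 − 3 + 2 = 36 annuli.
A: Mean rate = 8.7 mm / 36 years ≈ 0.242 mm per year.
Specimen B: 3.4 mm / 0.242 mm per year = 14.05 years ≈ 14 annuli.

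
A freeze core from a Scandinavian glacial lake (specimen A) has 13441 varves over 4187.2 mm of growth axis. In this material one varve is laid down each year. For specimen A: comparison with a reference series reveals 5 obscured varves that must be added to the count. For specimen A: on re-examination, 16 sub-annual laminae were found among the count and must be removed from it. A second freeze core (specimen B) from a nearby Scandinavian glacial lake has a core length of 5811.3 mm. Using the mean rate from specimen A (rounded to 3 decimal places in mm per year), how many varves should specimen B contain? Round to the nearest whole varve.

18626 varves

Specimen A: correcting the raw count gives 13441 − 16 + 5 = 13430 true varves.
A: Mean rate = 4187.2 mm / 13430 years ≈ 0.312 mm per year.
For B, 5811.3 / 0.312 = 18625.96 years ≈ 18626 varves.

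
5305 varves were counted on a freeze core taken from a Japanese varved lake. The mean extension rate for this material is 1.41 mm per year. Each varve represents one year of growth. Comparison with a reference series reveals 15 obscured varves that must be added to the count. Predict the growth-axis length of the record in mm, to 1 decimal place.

True varve count = 5305 + 15 = 5320.
Predicted length = 1.41 mm/year × 5320 years = 7501.2 mm.

7501.2 mm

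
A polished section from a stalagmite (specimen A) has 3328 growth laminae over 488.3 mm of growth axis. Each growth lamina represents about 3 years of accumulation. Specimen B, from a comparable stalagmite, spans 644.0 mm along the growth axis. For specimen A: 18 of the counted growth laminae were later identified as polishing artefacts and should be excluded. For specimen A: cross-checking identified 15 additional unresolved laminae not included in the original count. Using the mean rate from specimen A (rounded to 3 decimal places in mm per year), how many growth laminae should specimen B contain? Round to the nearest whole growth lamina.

4381 growth laminae

Specimen A: after corrections the count is 3328 − 18 + 15 = 3325 growth laminae.
Specimen A: 3325 growth laminae at 3 years each span 3325 × 3 = 9975 years.
A: 488.3 mm over 9975 years gives 488.3 / 9975 ≈ 0.049 mm per year.
Specimen B: 644.0 mm / 0.049 mm per year = 13142.86 years; at 3 years per growth lamina that is 13142.86 / 3 ≈ 4381 growth laminae.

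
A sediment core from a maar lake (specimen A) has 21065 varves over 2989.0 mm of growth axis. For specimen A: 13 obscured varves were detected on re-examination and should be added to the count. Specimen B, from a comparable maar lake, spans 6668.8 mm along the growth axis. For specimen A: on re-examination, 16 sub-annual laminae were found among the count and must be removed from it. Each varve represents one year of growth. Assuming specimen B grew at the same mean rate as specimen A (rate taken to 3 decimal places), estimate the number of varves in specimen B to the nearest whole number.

Specimen A: true varve count = 21065 − 16 + 13 = 21062.
A: Extension rate ≈ 2989.0 / 21062 = 0.142 mm per year.
B spans 6668.8 / 0.142 = 46963.38 years ≈ 46963 varves.

46963 varves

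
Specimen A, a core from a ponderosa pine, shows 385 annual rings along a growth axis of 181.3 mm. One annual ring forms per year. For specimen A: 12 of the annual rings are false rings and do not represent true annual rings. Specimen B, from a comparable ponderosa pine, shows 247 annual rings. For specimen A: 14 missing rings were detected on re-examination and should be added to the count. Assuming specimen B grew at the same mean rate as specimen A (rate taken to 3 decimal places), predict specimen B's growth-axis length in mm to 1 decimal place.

115.6 mm

Specimen A: adjusted count: 385 − 12 + 14 = 387 annual rings.
A: Extension rate ≈ 181.3 / 387 = 0.468 mm/year.
Length of B = 0.468 × 247 = 115.6 mm.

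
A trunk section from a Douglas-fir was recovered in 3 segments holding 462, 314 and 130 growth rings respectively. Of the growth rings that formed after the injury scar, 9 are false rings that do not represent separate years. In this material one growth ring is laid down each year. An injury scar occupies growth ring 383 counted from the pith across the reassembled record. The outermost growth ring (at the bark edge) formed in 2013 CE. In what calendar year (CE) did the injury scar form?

Total growth rings = 462 + 314 + 130 = 906.
The injury scar sits at growth ring 383 from the pith, so 906 − 383 = 523 growth rings formed after it.
Excluding 9 false growth rings: 523 − 9 = 514.
Counting back 514 years from 2013 CE places the injury scar in 2013 − 514 = 1499 CE.

1499 CE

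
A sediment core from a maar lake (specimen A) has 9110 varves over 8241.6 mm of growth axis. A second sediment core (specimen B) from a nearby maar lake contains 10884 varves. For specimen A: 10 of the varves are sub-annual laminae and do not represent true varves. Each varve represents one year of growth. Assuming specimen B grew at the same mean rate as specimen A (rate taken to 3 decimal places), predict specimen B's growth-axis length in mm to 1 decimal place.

9860.9 mm

Specimen A: correcting the raw count gives 9110 − 10 = 9100 true varves.
A: Mean rate = 8241.6 mm / 9100 years ≈ 0.906 mm/year.
B's length ≈ 0.906 × 10884 = 9860.9 mm.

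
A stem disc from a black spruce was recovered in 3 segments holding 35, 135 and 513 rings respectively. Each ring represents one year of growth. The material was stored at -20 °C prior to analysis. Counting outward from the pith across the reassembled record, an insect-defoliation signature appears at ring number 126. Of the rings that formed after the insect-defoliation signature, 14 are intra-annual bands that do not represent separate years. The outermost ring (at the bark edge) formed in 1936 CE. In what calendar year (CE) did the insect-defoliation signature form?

1393 CE

Total rings = 35 + 135 + 513 = 683.
Between ring 126 and the bark edge there are 683 − 126 = 557 rings.
Excluding 14 false rings: 557 − 14 = 543.
1936 − 543 = 1393 CE.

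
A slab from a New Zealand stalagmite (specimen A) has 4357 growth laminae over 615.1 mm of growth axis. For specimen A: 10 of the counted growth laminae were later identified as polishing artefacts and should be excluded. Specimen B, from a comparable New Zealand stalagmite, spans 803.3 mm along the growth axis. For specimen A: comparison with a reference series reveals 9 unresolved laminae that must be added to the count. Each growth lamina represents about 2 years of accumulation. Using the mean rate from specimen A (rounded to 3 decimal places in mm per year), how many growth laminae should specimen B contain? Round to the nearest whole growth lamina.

Specimen A: adjusted count: 4357 − 10 + 9 = 4356 growth laminae.
Specimen A: 4356 growth laminae at 2 years each span 4356 × 2 = 8712 years.
A: 615.1 mm over 8712 years gives 615.1 / 8712 ≈ 0.071 mm/yr.
Specimen B: 803.3 mm / 0.071 mm per year = 11314.08 years; at 2 years per growth lamina that is 11314.08 / 2 ≈ 5657 growth laminae.

5657 growth laminae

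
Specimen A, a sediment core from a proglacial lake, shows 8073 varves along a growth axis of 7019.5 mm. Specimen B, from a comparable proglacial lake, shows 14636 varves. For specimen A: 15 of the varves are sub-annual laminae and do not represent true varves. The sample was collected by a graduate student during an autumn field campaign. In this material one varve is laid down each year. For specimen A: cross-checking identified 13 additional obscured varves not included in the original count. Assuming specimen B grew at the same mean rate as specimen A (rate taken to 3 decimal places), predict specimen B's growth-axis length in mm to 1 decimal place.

Specimen A: true varve count = 8073 − 15 + 13 = 8071.
A: Extension rate ≈ 7019.5 / 8071 = 0.870 mm/yr.
Length of B = 0.870 × 14636 = 12733.3 mm.

12733.3 mm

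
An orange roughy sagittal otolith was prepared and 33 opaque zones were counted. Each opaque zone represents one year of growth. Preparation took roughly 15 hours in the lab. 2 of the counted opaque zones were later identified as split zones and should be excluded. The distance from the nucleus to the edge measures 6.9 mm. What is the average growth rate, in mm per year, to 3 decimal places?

Correcting the raw count gives 33 − 2 = 31 true opaque zones.
6.9 mm over 31 years gives 6.9 / 31 ≈ 0.223 mm per year.

0.223 mm per year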